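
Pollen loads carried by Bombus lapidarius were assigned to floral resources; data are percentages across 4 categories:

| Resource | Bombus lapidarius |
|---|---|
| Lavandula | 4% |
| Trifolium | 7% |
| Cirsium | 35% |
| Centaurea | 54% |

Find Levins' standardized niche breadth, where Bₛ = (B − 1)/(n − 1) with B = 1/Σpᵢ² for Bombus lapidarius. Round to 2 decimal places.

Convert percentages to proportions (divide by 100).
Σpᵢ² = 0.04² + 0.07² + 0.35² + 0.54² = 0.0016 + 0.0049 + 0.1225 + 0.2916 = 0.4206
B = 1 / 0.4206 = 2.3776
Bₛ = (B − 1)/(n − 1) = (2.3776 − 1)/(4 − 1) = 1.3776/3 = 0.4592

0.46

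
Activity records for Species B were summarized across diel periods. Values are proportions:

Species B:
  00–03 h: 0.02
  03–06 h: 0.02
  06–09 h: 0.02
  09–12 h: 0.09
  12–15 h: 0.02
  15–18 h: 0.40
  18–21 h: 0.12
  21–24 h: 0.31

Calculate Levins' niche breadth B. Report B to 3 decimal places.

Σpᵢ² = 0.02² + 0.02² + 0.02² + 0.09² + 0.02² + 0.40² + 0.12² + 0.31² = 0.0004 + 0.0004 + 0.0004 + 0.0081 + 0.0004 + 0.1600 + 0.0144 + 0.0961 = 0.2802
B = 1 / 0.2802 = 3.56888

3.569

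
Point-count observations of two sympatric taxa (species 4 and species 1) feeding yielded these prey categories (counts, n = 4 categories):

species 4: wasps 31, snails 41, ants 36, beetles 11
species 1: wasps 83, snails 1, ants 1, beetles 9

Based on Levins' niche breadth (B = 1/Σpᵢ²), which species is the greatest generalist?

species 4

Proportions for species 4 (n=119): 31/119=0.2605, 41/119=0.3445, 36/119=0.3025, 11/119=0.0924
Proportions for species 1 (n=94): 83/94=0.8830, 1/94=0.0106, 1/94=0.0106, 9/94=0.0957
Σp_4ᵢ² = 0.2605² + 0.3445² + 0.3025² + 0.0924² = 0.067860 + 0.118680 + 0.091506 + 0.008538 = 0.286584
B_4 = 1 / 0.286584 = 3.4894
Σp_1ᵢ² = 0.8830² + 0.0106² + 0.0106² + 0.0957² = 0.779689 + 0.000112 + 0.000112 + 0.009158 = 0.789071
B_1 = 1 / 0.789071 = 1.2673
Highest B → broadest niche (most generalist): species 4 (B = 3.49).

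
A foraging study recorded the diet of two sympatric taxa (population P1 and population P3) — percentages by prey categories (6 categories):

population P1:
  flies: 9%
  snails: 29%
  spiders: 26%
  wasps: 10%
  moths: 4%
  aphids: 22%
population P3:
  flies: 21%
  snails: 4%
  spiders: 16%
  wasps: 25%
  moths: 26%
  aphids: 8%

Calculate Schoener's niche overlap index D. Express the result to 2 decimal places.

0.51

Convert percentages to proportions (divide by 100).
Σ|p₁ᵢ − p₂ᵢ| = 0.12 + 0.25 + 0.10 + 0.15 + 0.22 + 0.14 = 0.98
D = 1 − ½ × 0.98 = 1 − 0.490 = 0.5100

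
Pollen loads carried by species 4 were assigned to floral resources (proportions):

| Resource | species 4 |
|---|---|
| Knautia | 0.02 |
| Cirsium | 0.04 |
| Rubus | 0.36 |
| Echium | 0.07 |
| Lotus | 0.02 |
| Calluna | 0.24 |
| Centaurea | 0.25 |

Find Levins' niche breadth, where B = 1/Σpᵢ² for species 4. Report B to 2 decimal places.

3.89

Σpᵢ² = 0.02² + 0.04² + 0.36² + 0.07² + 0.02² + 0.24² + 0.25² = 0.0004 + 0.0016 + 0.1296 + 0.0049 + 0.0004 + 0.0576 + 0.0625 = 0.2570
B = 1 / 0.2570 = 3.8911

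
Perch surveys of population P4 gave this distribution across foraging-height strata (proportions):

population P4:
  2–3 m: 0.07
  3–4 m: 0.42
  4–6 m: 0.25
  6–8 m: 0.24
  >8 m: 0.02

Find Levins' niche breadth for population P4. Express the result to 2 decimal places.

3.31

Σpᵢ² = 0.07² + 0.42² + 0.25² + 0.24² + 0.02² = 0.0049 + 0.1764 + 0.0625 + 0.0576 + 0.0004 = 0.3018
B = 1 / 0.3018 = 3.3135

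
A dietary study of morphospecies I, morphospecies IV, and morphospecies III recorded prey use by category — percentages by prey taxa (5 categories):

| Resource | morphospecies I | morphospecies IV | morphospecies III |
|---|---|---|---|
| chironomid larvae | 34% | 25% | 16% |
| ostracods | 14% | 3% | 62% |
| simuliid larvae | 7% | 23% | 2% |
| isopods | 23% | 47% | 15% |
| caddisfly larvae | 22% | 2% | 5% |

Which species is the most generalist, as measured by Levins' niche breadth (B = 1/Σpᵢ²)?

morphospecies I

Convert percentages to proportions (divide by 100).
Σp_Iᵢ² = 0.34² + 0.14² + 0.07² + 0.23² + 0.22² = 0.1156 + 0.0196 + 0.0049 + 0.0529 + 0.0484 = 0.2414
B_I = 1 / 0.2414 = 4.1425
Σp_IVᵢ² = 0.25² + 0.03² + 0.23² + 0.47² + 0.02² = 0.0625 + 0.0009 + 0.0529 + 0.2209 + 0.0004 = 0.3376
B_IV = 1 / 0.3376 = 2.9621
Σp_IIIᵢ² = 0.16² + 0.62² + 0.02² + 0.15² + 0.05² = 0.0256 + 0.3844 + 0.0004 + 0.0225 + 0.0025 = 0.4354
B_III = 1 / 0.4354 = 2.2967
Highest B → broadest niche (most generalist): morphospecies I (B = 4.14).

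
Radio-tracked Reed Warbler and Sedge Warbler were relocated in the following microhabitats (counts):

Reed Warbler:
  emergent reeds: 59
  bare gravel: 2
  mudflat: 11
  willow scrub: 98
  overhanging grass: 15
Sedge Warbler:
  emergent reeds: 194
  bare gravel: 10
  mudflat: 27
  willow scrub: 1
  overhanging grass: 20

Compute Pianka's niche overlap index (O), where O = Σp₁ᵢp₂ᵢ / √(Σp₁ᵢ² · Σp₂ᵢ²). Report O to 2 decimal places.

Proportions for Reed Warbler (n=185): 59/185=0.3189, 2/185=0.0108, 11/185=0.0595, 98/185=0.5297, 15/185=0.0811
Proportions for Sedge Warbler (n=252): 194/252=0.7698, 10/252=0.0397, 27/252=0.1071, 1/252=0.0040, 20/252=0.0794
Σ p₁ᵢp₂ᵢ = 0.245489 + 0.000429 + 0.006372 + 0.002119 + 0.006439 = 0.260848
Σp_1ᵢ² = 0.3189² + 0.0108² + 0.0595² + 0.5297² + 0.0811² = 0.101697 + 0.000117 + 0.003540 + 0.280582 + 0.006577 = 0.392513
Σp_2ᵢ² = 0.7698² + 0.0397² + 0.1071² + 0.0040² + 0.0794² = 0.592592 + 0.001576 + 0.011470 + 0.000016 + 0.006304 = 0.611958
O = 0.260848 / √(0.392513 × 0.611958) = 0.260848 / 0.4901035 = 0.5322

0.53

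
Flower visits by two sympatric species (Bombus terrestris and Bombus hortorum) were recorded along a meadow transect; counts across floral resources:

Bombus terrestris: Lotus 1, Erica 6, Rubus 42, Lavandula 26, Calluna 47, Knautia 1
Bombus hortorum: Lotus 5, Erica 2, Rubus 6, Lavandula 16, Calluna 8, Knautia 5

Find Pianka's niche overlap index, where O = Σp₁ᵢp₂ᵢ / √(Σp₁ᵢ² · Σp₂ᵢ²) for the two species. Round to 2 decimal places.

0.77

Proportions for Bombus terrestris (n=123): 1/123=0.0081, 6/123=0.0488, 42/123=0.3415, 26/123=0.2114, 47/123=0.3821, 1/123=0.0081
Proportions for Bombus hortorum (n=42): 5/42=0.1190, 2/42=0.0476, 6/42=0.1429, 16/42=0.3810, 8/42=0.1905, 5/42=0.1190
Σ p₁ᵢp₂ᵢ = 0.000964 + 0.002323 + 0.048800 + 0.080543 + 0.072790 + 0.000964 = 0.206384
Σp_1ᵢ² = 0.0081² + 0.0488² + 0.3415² + 0.2114² + 0.3821² + 0.0081² = 0.000066 + 0.002381 + 0.116622 + 0.044690 + 0.146000 + 0.000066 = 0.309825
Σp_2ᵢ² = 0.1190² + 0.0476² + 0.1429² + 0.3810² + 0.1905² + 0.1190² = 0.014161 + 0.002266 + 0.020420 + 0.145161 + 0.036290 + 0.014161 = 0.232459
O = 0.206384 / √(0.309825 × 0.232459) = 0.206384 / 0.2683684 = 0.7690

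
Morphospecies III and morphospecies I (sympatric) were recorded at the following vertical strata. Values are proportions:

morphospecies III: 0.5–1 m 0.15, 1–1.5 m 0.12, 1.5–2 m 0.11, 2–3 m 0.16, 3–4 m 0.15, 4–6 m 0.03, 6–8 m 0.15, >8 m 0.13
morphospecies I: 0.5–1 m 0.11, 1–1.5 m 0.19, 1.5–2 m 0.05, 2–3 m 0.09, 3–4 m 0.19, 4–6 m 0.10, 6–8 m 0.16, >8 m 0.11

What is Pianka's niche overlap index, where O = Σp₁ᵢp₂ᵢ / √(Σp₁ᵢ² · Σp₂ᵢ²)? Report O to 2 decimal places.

Σ p₁ᵢp₂ᵢ = 0.0165 + 0.0228 + 0.0055 + 0.0144 + 0.0285 + 0.0030 + 0.0240 + 0.0143 = 0.1290
Σp_1ᵢ² = 0.15² + 0.12² + 0.11² + 0.16² + 0.15² + 0.03² + 0.15² + 0.13² = 0.0225 + 0.0144 + 0.0121 + 0.0256 + 0.0225 + 0.0009 + 0.0225 + 0.0169 = 0.1374
Σp_2ᵢ² = 0.11² + 0.19² + 0.05² + 0.09² + 0.19² + 0.10² + 0.16² + 0.11² = 0.0121 + 0.0361 + 0.0025 + 0.0081 + 0.0361 + 0.0100 + 0.0256 + 0.0121 = 0.1426
O = 0.1290 / √(0.1374 × 0.1426) = 0.1290 / 0.13998 = 0.9216

0.92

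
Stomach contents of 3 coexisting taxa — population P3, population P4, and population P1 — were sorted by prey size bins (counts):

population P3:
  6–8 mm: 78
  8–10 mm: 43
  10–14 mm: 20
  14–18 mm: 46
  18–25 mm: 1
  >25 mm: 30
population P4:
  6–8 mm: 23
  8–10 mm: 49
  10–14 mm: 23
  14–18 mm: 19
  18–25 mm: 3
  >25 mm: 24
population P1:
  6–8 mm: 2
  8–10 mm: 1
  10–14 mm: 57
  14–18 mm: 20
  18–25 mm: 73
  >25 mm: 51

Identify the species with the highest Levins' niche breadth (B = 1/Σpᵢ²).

population P4

Proportions for population P3 (n=218): 78/218=0.3578, 43/218=0.1972, 20/218=0.0917, 46/218=0.2110, 1/218=0.0046, 30/218=0.1376
Proportions for population P4 (n=141): 23/141=0.1631, 49/141=0.3475, 23/141=0.1631, 19/141=0.1348, 3/141=0.0213, 24/141=0.1702
Proportions for population P1 (n=204): 2/204=0.0098, 1/204=0.0049, 57/204=0.2794, 20/204=0.0980, 73/204=0.3578, 51/204=0.2500
Σp_P3ᵢ² = 0.3578² + 0.1972² + 0.0917² + 0.2110² + 0.0046² + 0.1376² = 0.128021 + 0.038888 + 0.008409 + 0.044521 + 0.000021 + 0.018934 = 0.238794
B_P3 = 1 / 0.238794 = 4.1877
Σp_P4ᵢ² = 0.1631² + 0.3475² + 0.1631² + 0.1348² + 0.0213² + 0.1702² = 0.026602 + 0.120756 + 0.026602 + 0.018171 + 0.000454 + 0.028968 = 0.221553
B_P4 = 1 / 0.221553 = 4.5136
Σp_P1ᵢ² = 0.0098² + 0.0049² + 0.2794² + 0.0980² + 0.3578² + 0.2500² = 0.000096 + 0.000024 + 0.078064 + 0.009604 + 0.128021 + 0.062500 = 0.278309
B_P1 = 1 / 0.278309 = 3.5931
Highest B → broadest niche (most generalist): population P4 (B = 4.51).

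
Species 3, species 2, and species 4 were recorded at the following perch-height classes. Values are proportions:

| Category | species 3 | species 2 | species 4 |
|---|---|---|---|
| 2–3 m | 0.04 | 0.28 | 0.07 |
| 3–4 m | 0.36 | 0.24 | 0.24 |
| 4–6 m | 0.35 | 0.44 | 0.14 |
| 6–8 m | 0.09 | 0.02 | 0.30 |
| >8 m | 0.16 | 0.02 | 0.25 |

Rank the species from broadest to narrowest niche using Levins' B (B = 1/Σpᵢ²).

Σp_3ᵢ² = 0.04² + 0.36² + 0.35² + 0.09² + 0.16² = 0.0016 + 0.1296 + 0.1225 + 0.0081 + 0.0256 = 0.2874
B_3 = 1 / 0.2874 = 3.4795
Σp_2ᵢ² = 0.28² + 0.24² + 0.44² + 0.02² + 0.02² = 0.0784 + 0.0576 + 0.1936 + 0.0004 + 0.0004 = 0.3304
B_2 = 1 / 0.3304 = 3.0266
Σp_4ᵢ² = 0.07² + 0.24² + 0.14² + 0.30² + 0.25² = 0.0049 + 0.0576 + 0.0196 + 0.0900 + 0.0625 = 0.2346
B_4 = 1 / 0.2346 = 4.2626
Ranking by B (broadest → narrowest): species 4 (4.26) > species 3 (3.48) > species 2 (3.03)

species 4 > species 3 > species 2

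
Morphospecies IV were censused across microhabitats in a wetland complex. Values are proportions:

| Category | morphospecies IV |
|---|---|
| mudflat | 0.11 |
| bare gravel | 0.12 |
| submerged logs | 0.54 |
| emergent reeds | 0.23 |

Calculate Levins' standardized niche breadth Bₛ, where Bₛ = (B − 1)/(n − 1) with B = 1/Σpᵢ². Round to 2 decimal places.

Σpᵢ² = 0.11² + 0.12² + 0.54² + 0.23² = 0.0121 + 0.0144 + 0.2916 + 0.0529 = 0.3710
B = 1 / 0.3710 = 2.6954
Bₛ = (B − 1)/(n − 1) = (2.6954 − 1)/(4 − 1) = 1.6954/3 = 0.5651

0.57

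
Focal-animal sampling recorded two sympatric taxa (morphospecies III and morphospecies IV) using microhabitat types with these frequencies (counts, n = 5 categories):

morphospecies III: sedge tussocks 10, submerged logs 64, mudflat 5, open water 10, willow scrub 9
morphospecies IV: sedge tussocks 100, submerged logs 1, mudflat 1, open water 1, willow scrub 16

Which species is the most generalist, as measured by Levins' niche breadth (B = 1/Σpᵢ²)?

Proportions for morphospecies III (n=98): 10/98=0.1020, 64/98=0.6531, 5/98=0.0510, 10/98=0.1020, 9/98=0.0918
Proportions for morphospecies IV (n=119): 100/119=0.8403, 1/119=0.0084, 1/119=0.0084, 1/119=0.0084, 16/119=0.1345
Σp_IIIᵢ² = 0.1020² + 0.6531² + 0.0510² + 0.1020² + 0.0918² = 0.010404 + 0.426540 + 0.002601 + 0.010404 + 0.008427 = 0.458376
B_III = 1 / 0.458376 = 2.1816
Σp_IVᵢ² = 0.8403² + 0.0084² + 0.0084² + 0.0084² + 0.1345² = 0.706104 + 0.000071 + 0.000071 + 0.000071 + 0.018090 = 0.724407
B_IV = 1 / 0.724407 = 1.3804
Highest B → broadest niche (most generalist): morphospecies III (B = 2.18).

morphospecies III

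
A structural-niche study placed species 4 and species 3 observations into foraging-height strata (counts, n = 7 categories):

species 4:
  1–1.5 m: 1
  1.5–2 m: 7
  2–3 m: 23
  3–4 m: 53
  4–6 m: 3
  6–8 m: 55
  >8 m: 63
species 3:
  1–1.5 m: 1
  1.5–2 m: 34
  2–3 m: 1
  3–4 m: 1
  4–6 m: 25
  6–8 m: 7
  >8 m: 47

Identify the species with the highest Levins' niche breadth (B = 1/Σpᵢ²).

Proportions for species 4 (n=205): 1/205=0.0049, 7/205=0.0341, 23/205=0.1122, 53/205=0.2585, 3/205=0.0146, 55/205=0.2683, 63/205=0.3073
Proportions for species 3 (n=116): 1/116=0.0086, 34/116=0.2931, 1/116=0.0086, 1/116=0.0086, 25/116=0.2155, 7/116=0.0603, 47/116=0.4052
Σp_4ᵢ² = 0.0049² + 0.0341² + 0.1122² + 0.2585² + 0.0146² + 0.2683² + 0.3073² = 0.000024 + 0.001163 + 0.012589 + 0.066822 + 0.000213 + 0.071985 + 0.094433 = 0.247229
B_4 = 1 / 0.247229 = 4.0448
Σp_3ᵢ² = 0.0086² + 0.2931² + 0.0086² + 0.0086² + 0.2155² + 0.0603² + 0.4052² = 0.000074 + 0.085908 + 0.000074 + 0.000074 + 0.046440 + 0.003636 + 0.164187 = 0.300393
B_3 = 1 / 0.300393 = 3.3290
Highest B → broadest niche (most generalist): species 4 (B = 4.04).

species 4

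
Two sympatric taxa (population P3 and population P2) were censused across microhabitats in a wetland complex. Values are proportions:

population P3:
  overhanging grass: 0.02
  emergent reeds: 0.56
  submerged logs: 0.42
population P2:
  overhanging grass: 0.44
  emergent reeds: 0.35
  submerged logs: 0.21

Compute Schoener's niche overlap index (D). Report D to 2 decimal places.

Σ|p₁ᵢ − p₂ᵢ| = 0.42 + 0.21 + 0.21 = 0.84
D = 1 − ½ × 0.84 = 1 − 0.420 = 0.5800

0.58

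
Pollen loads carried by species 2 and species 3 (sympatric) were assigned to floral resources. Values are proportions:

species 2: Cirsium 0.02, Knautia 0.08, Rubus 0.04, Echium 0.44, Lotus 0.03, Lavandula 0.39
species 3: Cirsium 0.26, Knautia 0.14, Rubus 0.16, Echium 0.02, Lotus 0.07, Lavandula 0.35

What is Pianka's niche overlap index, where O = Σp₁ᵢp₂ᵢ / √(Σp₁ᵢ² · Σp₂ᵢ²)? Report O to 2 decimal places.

Σ p₁ᵢp₂ᵢ = 0.0052 + 0.0112 + 0.0064 + 0.0088 + 0.0021 + 0.1365 = 0.1702
Σp_1ᵢ² = 0.02² + 0.08² + 0.04² + 0.44² + 0.03² + 0.39² = 0.0004 + 0.0064 + 0.0016 + 0.1936 + 0.0009 + 0.1521 = 0.3550
Σp_2ᵢ² = 0.26² + 0.14² + 0.16² + 0.02² + 0.07² + 0.35² = 0.0676 + 0.0196 + 0.0256 + 0.0004 + 0.0049 + 0.1225 = 0.2406
O = 0.1702 / √(0.3550 × 0.2406) = 0.1702 / 0.29226 = 0.5824

0.58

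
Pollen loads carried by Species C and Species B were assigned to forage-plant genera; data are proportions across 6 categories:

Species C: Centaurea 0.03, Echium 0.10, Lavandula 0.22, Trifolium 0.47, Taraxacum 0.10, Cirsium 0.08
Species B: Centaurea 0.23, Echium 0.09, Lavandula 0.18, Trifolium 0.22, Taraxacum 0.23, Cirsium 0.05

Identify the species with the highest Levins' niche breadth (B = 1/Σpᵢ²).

Species B

Σp_Cᵢ² = 0.03² + 0.10² + 0.22² + 0.47² + 0.10² + 0.08² = 0.0009 + 0.0100 + 0.0484 + 0.2209 + 0.0100 + 0.0064 = 0.2966
B_C = 1 / 0.2966 = 3.3715
Σp_Bᵢ² = 0.23² + 0.09² + 0.18² + 0.22² + 0.23² + 0.05² = 0.0529 + 0.0081 + 0.0324 + 0.0484 + 0.0529 + 0.0025 = 0.1972
B_B = 1 / 0.1972 = 5.0710
Highest B → broadest niche (most generalist): Species B (B = 5.07).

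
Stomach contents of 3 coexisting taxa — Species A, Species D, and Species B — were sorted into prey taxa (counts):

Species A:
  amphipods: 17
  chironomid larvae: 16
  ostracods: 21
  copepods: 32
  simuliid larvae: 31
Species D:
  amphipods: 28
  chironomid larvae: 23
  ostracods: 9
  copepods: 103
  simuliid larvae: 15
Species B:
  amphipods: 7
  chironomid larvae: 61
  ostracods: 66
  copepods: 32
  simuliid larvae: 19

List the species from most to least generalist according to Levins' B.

Species A > Species B > Species D

Proportions for Species A (n=117): 17/117=0.1453, 16/117=0.1368, 21/117=0.1795, 32/117=0.2735, 31/117=0.2650
Proportions for Species D (n=178): 28/178=0.1573, 23/178=0.1292, 9/178=0.0506, 103/178=0.5787, 15/178=0.0843
Proportions for Species B (n=185): 7/185=0.0378, 61/185=0.3297, 66/185=0.3568, 32/185=0.1730, 19/185=0.1027
Σp_Aᵢ² = 0.1453² + 0.1368² + 0.1795² + 0.2735² + 0.2650² = 0.021112 + 0.018714 + 0.032220 + 0.074802 + 0.070225 = 0.217073
B_A = 1 / 0.217073 = 4.6067
Σp_Dᵢ² = 0.1573² + 0.1292² + 0.0506² + 0.5787² + 0.0843² = 0.024743 + 0.016693 + 0.002560 + 0.334894 + 0.007106 = 0.385996
B_D = 1 / 0.385996 = 2.5907
Σp_Bᵢ² = 0.0378² + 0.3297² + 0.3568² + 0.1730² + 0.1027² = 0.001429 + 0.108702 + 0.127306 + 0.029929 + 0.010547 = 0.277913
B_B = 1 / 0.277913 = 3.5982
Ranking by B (broadest → narrowest): Species A (4.61) > Species B (3.60) > Species D (2.59)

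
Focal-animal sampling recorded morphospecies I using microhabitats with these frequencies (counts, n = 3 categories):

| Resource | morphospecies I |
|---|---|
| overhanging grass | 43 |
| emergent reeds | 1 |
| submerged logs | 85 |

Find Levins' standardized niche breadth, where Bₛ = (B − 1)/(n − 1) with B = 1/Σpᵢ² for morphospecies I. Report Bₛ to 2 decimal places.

0.42

Proportions for morphospecies I (n=129): 43/129=0.3333, 1/129=0.0078, 85/129=0.6589
Σpᵢ² = 0.3333² + 0.0078² + 0.6589² = 0.111089 + 0.000061 + 0.434149 = 0.545299
B = 1 / 0.545299 = 1.8339
Bₛ = (B − 1)/(n − 1) = (1.8339 − 1)/(3 − 1) = 0.8339/2 = 0.4170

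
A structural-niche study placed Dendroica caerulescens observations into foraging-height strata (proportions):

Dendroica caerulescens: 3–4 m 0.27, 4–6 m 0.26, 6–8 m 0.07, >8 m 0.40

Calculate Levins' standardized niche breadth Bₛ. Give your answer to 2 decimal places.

0.76

Σpᵢ² = 0.27² + 0.26² + 0.07² + 0.40² = 0.0729 + 0.0676 + 0.0049 + 0.1600 = 0.3054
B = 1 / 0.3054 = 3.2744
Bₛ = (B − 1)/(n − 1) = (3.2744 − 1)/(4 − 1) = 2.2744/3 = 0.7581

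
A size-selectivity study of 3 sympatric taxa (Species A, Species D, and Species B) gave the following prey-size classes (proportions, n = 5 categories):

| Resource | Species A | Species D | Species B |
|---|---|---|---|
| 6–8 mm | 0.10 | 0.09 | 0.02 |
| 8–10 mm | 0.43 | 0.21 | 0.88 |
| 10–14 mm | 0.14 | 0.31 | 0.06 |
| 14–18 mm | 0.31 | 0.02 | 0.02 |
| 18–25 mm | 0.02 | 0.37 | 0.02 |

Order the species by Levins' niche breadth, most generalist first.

Species D > Species A > Species B

Σp_Aᵢ² = 0.10² + 0.43² + 0.14² + 0.31² + 0.02² = 0.0100 + 0.1849 + 0.0196 + 0.0961 + 0.0004 = 0.3110
B_A = 1 / 0.3110 = 3.2154
Σp_Dᵢ² = 0.09² + 0.21² + 0.31² + 0.02² + 0.37² = 0.0081 + 0.0441 + 0.0961 + 0.0004 + 0.1369 = 0.2856
B_D = 1 / 0.2856 = 3.5014
Σp_Bᵢ² = 0.02² + 0.88² + 0.06² + 0.02² + 0.02² = 0.0004 + 0.7744 + 0.0036 + 0.0004 + 0.0004 = 0.7792
B_B = 1 / 0.7792 = 1.2834
Ranking by B (broadest → narrowest): Species D (3.50) > Species A (3.22) > Species B (1.28)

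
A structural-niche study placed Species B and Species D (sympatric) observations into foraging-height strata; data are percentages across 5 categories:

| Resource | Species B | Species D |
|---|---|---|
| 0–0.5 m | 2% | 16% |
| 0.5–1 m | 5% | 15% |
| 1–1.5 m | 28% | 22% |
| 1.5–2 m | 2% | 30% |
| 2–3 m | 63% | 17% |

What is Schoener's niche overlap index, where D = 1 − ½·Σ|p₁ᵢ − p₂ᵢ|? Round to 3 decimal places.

Convert percentages to proportions (divide by 100).
Σ|p₁ᵢ − p₂ᵢ| = 0.14 + 0.10 + 0.06 + 0.28 + 0.46 = 1.04
D = 1 − ½ × 1.04 = 1 − 0.520 = 0.48000

0.480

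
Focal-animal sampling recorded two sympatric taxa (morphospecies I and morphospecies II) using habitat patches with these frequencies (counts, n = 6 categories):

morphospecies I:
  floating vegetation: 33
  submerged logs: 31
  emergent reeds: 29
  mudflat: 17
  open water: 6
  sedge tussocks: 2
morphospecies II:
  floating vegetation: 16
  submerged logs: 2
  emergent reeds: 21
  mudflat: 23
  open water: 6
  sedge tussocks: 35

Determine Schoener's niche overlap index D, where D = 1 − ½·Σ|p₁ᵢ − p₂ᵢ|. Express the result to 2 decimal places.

0.59

Proportions for morphospecies I (n=118): 33/118=0.2797, 31/118=0.2627, 29/118=0.2458, 17/118=0.1441, 6/118=0.0508, 2/118=0.0169
Proportions for morphospecies II (n=103): 16/103=0.1553, 2/103=0.0194, 21/103=0.2039, 23/103=0.2233, 6/103=0.0583, 35/103=0.3398
Σ|p₁ᵢ − p₂ᵢ| = 0.1244 + 0.2433 + 0.0419 + 0.0792 + 0.0075 + 0.3229 = 0.8192
D = 1 − ½ × 0.8192 = 1 − 0.40960 = 0.59040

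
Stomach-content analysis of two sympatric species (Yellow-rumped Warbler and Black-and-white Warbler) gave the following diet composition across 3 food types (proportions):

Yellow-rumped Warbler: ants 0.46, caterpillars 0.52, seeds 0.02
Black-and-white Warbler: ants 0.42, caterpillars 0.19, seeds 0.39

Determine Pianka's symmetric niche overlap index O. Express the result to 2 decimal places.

0.71

Σ p₁ᵢp₂ᵢ = 0.1932 + 0.0988 + 0.0078 = 0.2998
Σp_1ᵢ² = 0.46² + 0.52² + 0.02² = 0.2116 + 0.2704 + 0.0004 = 0.4824
Σp_2ᵢ² = 0.42² + 0.19² + 0.39² = 0.1764 + 0.0361 + 0.1521 = 0.3646
O = 0.2998 / √(0.4824 × 0.3646) = 0.2998 / 0.41938 = 0.7149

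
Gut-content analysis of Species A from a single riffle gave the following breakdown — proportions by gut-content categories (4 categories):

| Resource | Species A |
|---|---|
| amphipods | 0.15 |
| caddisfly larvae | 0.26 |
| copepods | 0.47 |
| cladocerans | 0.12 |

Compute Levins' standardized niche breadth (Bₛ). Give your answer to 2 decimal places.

0.69

Σpᵢ² = 0.15² + 0.26² + 0.47² + 0.12² = 0.0225 + 0.0676 + 0.2209 + 0.0144 = 0.3254
B = 1 / 0.3254 = 3.0731
Bₛ = (B − 1)/(n − 1) = (3.0731 − 1)/(4 − 1) = 2.0731/3 = 0.6910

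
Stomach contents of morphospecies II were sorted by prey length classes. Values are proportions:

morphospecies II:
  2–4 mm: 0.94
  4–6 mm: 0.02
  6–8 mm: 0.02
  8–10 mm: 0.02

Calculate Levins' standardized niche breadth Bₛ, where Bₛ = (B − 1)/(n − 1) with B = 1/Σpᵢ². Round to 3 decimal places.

0.043

Σpᵢ² = 0.94² + 0.02² + 0.02² + 0.02² = 0.8836 + 0.0004 + 0.0004 + 0.0004 = 0.8848
B = 1 / 0.8848 = 1.13020
Bₛ = (B − 1)/(n − 1) = (1.13020 − 1)/(4 − 1) = 0.13020/3 = 0.04340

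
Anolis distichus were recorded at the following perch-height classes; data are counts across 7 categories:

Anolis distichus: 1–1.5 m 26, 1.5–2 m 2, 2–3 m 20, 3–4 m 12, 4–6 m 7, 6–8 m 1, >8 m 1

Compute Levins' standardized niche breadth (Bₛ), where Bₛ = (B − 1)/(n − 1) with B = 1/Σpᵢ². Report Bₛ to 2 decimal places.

0.46

Proportions for Anolis distichus (n=69): 26/69=0.3768, 2/69=0.0290, 20/69=0.2899, 12/69=0.1739, 7/69=0.1014, 1/69=0.0145, 1/69=0.0145
Σpᵢ² = 0.3768² + 0.0290² + 0.2899² + 0.1739² + 0.1014² + 0.0145² + 0.0145² = 0.141978 + 0.000841 + 0.084042 + 0.030241 + 0.010282 + 0.000210 + 0.000210 = 0.267804
B = 1 / 0.267804 = 3.7341
Bₛ = (B − 1)/(n − 1) = (3.7341 − 1)/(7 − 1) = 2.7341/6 = 0.4557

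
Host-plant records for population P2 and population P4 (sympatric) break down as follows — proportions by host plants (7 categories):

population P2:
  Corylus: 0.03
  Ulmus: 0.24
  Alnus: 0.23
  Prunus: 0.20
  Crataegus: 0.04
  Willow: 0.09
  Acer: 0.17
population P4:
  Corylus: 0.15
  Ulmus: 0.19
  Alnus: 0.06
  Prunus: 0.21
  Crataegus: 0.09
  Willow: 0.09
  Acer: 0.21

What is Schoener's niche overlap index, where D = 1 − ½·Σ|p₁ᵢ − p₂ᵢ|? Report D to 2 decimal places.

Σ|p₁ᵢ − p₂ᵢ| = 0.12 + 0.05 + 0.17 + 0.01 + 0.05 + 0.00 + 0.04 = 0.44
D = 1 − ½ × 0.44 = 1 − 0.220 = 0.7800

0.78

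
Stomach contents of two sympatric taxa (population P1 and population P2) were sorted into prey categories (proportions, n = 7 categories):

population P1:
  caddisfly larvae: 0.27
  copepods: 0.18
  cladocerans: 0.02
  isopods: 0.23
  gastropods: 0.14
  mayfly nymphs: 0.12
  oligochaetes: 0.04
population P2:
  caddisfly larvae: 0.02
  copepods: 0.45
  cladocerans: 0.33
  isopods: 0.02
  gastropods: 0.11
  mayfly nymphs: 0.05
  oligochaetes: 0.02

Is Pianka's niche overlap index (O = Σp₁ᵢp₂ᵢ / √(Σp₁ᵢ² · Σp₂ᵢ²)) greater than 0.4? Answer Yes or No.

Yes

Σ p₁ᵢp₂ᵢ = 0.0054 + 0.0810 + 0.0066 + 0.0046 + 0.0154 + 0.0060 + 0.0008 = 0.1198
Σp_1ᵢ² = 0.27² + 0.18² + 0.02² + 0.23² + 0.14² + 0.12² + 0.04² = 0.0729 + 0.0324 + 0.0004 + 0.0529 + 0.0196 + 0.0144 + 0.0016 = 0.1942
Σp_2ᵢ² = 0.02² + 0.45² + 0.33² + 0.02² + 0.11² + 0.05² + 0.02² = 0.0004 + 0.2025 + 0.1089 + 0.0004 + 0.0121 + 0.0025 + 0.0004 = 0.3272
O = 0.1198 / √(0.1942 × 0.3272) = 0.1198 / 0.25208 = 0.4752
O = 0.4752 > 0.4 → Yes.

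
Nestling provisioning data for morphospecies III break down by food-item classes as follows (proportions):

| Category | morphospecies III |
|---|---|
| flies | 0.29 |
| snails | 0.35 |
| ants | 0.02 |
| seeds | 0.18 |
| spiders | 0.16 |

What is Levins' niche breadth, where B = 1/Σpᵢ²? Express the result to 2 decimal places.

Σpᵢ² = 0.29² + 0.35² + 0.02² + 0.18² + 0.16² = 0.0841 + 0.1225 + 0.0004 + 0.0324 + 0.0256 = 0.2650
B = 1 / 0.2650 = 3.7736

3.77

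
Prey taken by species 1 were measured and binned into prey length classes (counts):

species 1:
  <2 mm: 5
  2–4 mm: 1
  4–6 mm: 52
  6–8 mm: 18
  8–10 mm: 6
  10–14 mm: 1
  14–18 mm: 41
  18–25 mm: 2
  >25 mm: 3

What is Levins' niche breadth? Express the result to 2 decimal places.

3.48

Proportions for species 1 (n=129): 5/129=0.0388, 1/129=0.0078, 52/129=0.4031, 18/129=0.1395, 6/129=0.0465, 1/129=0.0078, 41/129=0.3178, 2/129=0.0155, 3/129=0.0233
Σpᵢ² = 0.0388² + 0.0078² + 0.4031² + 0.1395² + 0.0465² + 0.0078² + 0.3178² + 0.0155² + 0.0233² = 0.001505 + 0.000061 + 0.162490 + 0.019460 + 0.002162 + 0.000061 + 0.100997 + 0.000240 + 0.000543 = 0.287519
B = 1 / 0.287519 = 3.4780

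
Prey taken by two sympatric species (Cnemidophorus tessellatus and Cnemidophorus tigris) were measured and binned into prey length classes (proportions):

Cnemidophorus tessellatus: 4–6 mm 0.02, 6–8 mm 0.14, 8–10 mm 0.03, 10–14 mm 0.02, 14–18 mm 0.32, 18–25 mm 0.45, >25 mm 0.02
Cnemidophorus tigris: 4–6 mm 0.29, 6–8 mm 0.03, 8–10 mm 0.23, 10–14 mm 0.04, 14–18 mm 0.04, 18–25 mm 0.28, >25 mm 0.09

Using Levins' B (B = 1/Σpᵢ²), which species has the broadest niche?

Cnemidophorus tigris

Σp_tessᵢ² = 0.02² + 0.14² + 0.03² + 0.02² + 0.32² + 0.45² + 0.02² = 0.0004 + 0.0196 + 0.0009 + 0.0004 + 0.1024 + 0.2025 + 0.0004 = 0.3266
B_tess = 1 / 0.3266 = 3.0618
Σp_tigrᵢ² = 0.29² + 0.03² + 0.23² + 0.04² + 0.04² + 0.28² + 0.09² = 0.0841 + 0.0009 + 0.0529 + 0.0016 + 0.0016 + 0.0784 + 0.0081 = 0.2276
B_tigr = 1 / 0.2276 = 4.3937
Highest B → broadest niche (most generalist): Cnemidophorus tigris (B = 4.39).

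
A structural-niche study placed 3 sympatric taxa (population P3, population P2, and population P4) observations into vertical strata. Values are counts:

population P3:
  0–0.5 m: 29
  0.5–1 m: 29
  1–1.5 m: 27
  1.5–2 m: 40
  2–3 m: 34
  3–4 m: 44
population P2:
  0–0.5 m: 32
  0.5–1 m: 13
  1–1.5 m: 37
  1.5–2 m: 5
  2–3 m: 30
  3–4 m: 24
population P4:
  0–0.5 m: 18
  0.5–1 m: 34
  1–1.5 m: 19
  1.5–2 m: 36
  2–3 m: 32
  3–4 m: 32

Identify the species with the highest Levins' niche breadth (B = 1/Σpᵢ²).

Proportions for population P3 (n=203): 29/203=0.1429, 29/203=0.1429, 27/203=0.1330, 40/203=0.1970, 34/203=0.1675, 44/203=0.2167
Proportions for population P2 (n=141): 32/141=0.2270, 13/141=0.0922, 37/141=0.2624, 5/141=0.0355, 30/141=0.2128, 24/141=0.1702
Proportions for population P4 (n=171): 18/171=0.1053, 34/171=0.1988, 19/171=0.1111, 36/171=0.2105, 32/171=0.1871, 32/171=0.1871
Σp_P3ᵢ² = 0.1429² + 0.1429² + 0.1330² + 0.1970² + 0.1675² + 0.2167² = 0.020420 + 0.020420 + 0.017689 + 0.038809 + 0.028056 + 0.046959 = 0.172353
B_P3 = 1 / 0.172353 = 5.8020
Σp_P2ᵢ² = 0.2270² + 0.0922² + 0.2624² + 0.0355² + 0.2128² + 0.1702² = 0.051529 + 0.008501 + 0.068854 + 0.001260 + 0.045284 + 0.028968 = 0.204396
B_P2 = 1 / 0.204396 = 4.8925
Σp_P4ᵢ² = 0.1053² + 0.1988² + 0.1111² + 0.2105² + 0.1871² + 0.1871² = 0.011088 + 0.039521 + 0.012343 + 0.044310 + 0.035006 + 0.035006 = 0.177274
B_P4 = 1 / 0.177274 = 5.6410
Highest B → broadest niche (most generalist): population P3 (B = 5.80).

population P3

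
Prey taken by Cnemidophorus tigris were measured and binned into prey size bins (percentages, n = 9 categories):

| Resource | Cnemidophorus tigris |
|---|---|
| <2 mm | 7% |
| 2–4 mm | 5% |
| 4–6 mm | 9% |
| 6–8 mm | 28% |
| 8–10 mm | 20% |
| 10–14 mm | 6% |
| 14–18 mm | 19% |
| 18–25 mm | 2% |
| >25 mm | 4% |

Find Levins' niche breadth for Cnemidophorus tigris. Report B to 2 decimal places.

5.69

Convert percentages to proportions (divide by 100).
Σpᵢ² = 0.07² + 0.05² + 0.09² + 0.28² + 0.20² + 0.06² + 0.19² + 0.02² + 0.04² = 0.0049 + 0.0025 + 0.0081 + 0.0784 + 0.0400 + 0.0036 + 0.0361 + 0.0004 + 0.0016 = 0.1756
B = 1 / 0.1756 = 5.6948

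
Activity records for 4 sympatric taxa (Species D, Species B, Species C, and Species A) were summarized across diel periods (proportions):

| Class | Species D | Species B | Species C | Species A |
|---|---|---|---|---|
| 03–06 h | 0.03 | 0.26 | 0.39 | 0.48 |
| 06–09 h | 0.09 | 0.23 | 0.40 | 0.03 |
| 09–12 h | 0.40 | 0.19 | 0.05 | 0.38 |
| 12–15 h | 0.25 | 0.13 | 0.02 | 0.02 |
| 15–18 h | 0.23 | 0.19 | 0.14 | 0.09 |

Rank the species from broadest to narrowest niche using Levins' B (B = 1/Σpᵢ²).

Σp_Dᵢ² = 0.03² + 0.09² + 0.40² + 0.25² + 0.23² = 0.0009 + 0.0081 + 0.1600 + 0.0625 + 0.0529 = 0.2844
B_D = 1 / 0.2844 = 3.5162
Σp_Bᵢ² = 0.26² + 0.23² + 0.19² + 0.13² + 0.19² = 0.0676 + 0.0529 + 0.0361 + 0.0169 + 0.0361 = 0.2096
B_B = 1 / 0.2096 = 4.7710
Σp_Cᵢ² = 0.39² + 0.40² + 0.05² + 0.02² + 0.14² = 0.1521 + 0.1600 + 0.0025 + 0.0004 + 0.0196 = 0.3346
B_C = 1 / 0.3346 = 2.9886
Σp_Aᵢ² = 0.48² + 0.03² + 0.38² + 0.02² + 0.09² = 0.2304 + 0.0009 + 0.1444 + 0.0004 + 0.0081 = 0.3842
B_A = 1 / 0.3842 = 2.6028
Ranking by B (broadest → narrowest): Species B (4.77) > Species D (3.52) > Species C (2.99) > Species A (2.60)

Species B > Species D > Species C > Species A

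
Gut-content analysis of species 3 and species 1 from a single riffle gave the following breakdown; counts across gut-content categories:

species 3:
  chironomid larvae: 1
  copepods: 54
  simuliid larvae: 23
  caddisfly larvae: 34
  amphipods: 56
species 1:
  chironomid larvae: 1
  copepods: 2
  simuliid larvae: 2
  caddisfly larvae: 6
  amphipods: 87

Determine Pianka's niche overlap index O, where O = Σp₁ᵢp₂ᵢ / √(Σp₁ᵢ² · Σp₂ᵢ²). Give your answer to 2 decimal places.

Proportions for species 3 (n=168): 1/168=0.0060, 54/168=0.3214, 23/168=0.1369, 34/168=0.2024, 56/168=0.3333
Proportions for species 1 (n=98): 1/98=0.0102, 2/98=0.0204, 2/98=0.0204, 6/98=0.0612, 87/98=0.8878
Σ p₁ᵢp₂ᵢ = 0.000061 + 0.006557 + 0.002793 + 0.012387 + 0.295904 = 0.317702
Σp_1ᵢ² = 0.0060² + 0.3214² + 0.1369² + 0.2024² + 0.3333² = 0.000036 + 0.103298 + 0.018742 + 0.040966 + 0.111089 = 0.274131
Σp_2ᵢ² = 0.0102² + 0.0204² + 0.0204² + 0.0612² + 0.8878² = 0.000104 + 0.000416 + 0.000416 + 0.003745 + 0.788189 = 0.792870
O = 0.317702 / √(0.274131 × 0.792870) = 0.317702 / 0.4662084 = 0.6815

0.68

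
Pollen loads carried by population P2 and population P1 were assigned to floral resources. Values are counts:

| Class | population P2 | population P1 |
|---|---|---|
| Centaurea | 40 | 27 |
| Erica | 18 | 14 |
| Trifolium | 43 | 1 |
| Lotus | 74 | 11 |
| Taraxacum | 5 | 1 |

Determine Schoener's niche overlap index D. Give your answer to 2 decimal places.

0.56

Proportions for population P2 (n=180): 40/180=0.2222, 18/180=0.1000, 43/180=0.2389, 74/180=0.4111, 5/180=0.0278
Proportions for population P1 (n=54): 27/54=0.5000, 14/54=0.2593, 1/54=0.0185, 11/54=0.2037, 1/54=0.0185
Σ|p₁ᵢ − p₂ᵢ| = 0.2778 + 0.1593 + 0.2204 + 0.2074 + 0.0093 = 0.8742
D = 1 − ½ × 0.8742 = 1 − 0.43710 = 0.56290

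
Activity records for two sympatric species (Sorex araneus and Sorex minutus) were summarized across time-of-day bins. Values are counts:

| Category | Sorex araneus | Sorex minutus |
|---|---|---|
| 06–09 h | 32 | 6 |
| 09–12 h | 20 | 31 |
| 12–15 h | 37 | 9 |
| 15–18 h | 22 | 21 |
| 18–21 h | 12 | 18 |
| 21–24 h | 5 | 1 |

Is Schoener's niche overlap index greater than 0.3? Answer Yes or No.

Yes

Proportions for Sorex araneus (n=128): 32/128=0.2500, 20/128=0.1563, 37/128=0.2891, 22/128=0.1719, 12/128=0.0938, 5/128=0.0391
Proportions for Sorex minutus (n=86): 6/86=0.0698, 31/86=0.3605, 9/86=0.1047, 21/86=0.2442, 18/86=0.2093, 1/86=0.0116
Σ|p₁ᵢ − p₂ᵢ| = 0.1802 + 0.2042 + 0.1844 + 0.0723 + 0.1155 + 0.0275 = 0.7841
D = 1 − ½ × 0.7841 = 1 − 0.39205 = 0.60795
D = 0.60795 > 0.3 → Yes.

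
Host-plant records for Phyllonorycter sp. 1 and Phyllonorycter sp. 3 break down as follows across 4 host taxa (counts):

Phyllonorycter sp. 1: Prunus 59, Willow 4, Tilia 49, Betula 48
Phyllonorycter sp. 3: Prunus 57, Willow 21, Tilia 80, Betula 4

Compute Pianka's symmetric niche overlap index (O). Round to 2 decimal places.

0.83

Proportions for Phyllonorycter sp. 1 (n=160): 59/160=0.3688, 4/160=0.0250, 49/160=0.3063, 48/160=0.3000
Proportions for Phyllonorycter sp. 3 (n=162): 57/162=0.3519, 21/162=0.1296, 80/162=0.4938, 4/162=0.0247
Σ p₁ᵢp₂ᵢ = 0.129781 + 0.003240 + 0.151251 + 0.007410 = 0.291682
Σp_1ᵢ² = 0.3688² + 0.0250² + 0.3063² + 0.3000² = 0.136013 + 0.000625 + 0.093820 + 0.090000 = 0.320458
Σp_2ᵢ² = 0.3519² + 0.1296² + 0.4938² + 0.0247² = 0.123834 + 0.016796 + 0.243838 + 0.000610 = 0.385078
O = 0.291682 / √(0.320458 × 0.385078) = 0.291682 / 0.3512852 = 0.8303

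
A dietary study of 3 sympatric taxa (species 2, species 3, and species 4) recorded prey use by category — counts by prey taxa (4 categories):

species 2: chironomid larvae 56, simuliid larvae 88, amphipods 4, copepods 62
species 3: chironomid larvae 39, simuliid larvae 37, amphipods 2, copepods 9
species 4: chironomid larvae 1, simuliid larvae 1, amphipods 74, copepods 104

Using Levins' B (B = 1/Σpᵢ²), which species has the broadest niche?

species 2

Proportions for species 2 (n=210): 56/210=0.2667, 88/210=0.4190, 4/210=0.0190, 62/210=0.2952
Proportions for species 3 (n=87): 39/87=0.4483, 37/87=0.4253, 2/87=0.0230, 9/87=0.1034
Proportions for species 4 (n=180): 1/180=0.0056, 1/180=0.0056, 74/180=0.4111, 104/180=0.5778
Σp_2ᵢ² = 0.2667² + 0.4190² + 0.0190² + 0.2952² = 0.071129 + 0.175561 + 0.000361 + 0.087143 = 0.334194
B_2 = 1 / 0.334194 = 2.9923
Σp_3ᵢ² = 0.4483² + 0.4253² + 0.0230² + 0.1034² = 0.200973 + 0.180880 + 0.000529 + 0.010692 = 0.393074
B_3 = 1 / 0.393074 = 2.5441
Σp_4ᵢ² = 0.0056² + 0.0056² + 0.4111² + 0.5778² = 0.000031 + 0.000031 + 0.169003 + 0.333853 = 0.502918
B_4 = 1 / 0.502918 = 1.9884
Highest B → broadest niche (most generalist): species 2 (B = 2.99).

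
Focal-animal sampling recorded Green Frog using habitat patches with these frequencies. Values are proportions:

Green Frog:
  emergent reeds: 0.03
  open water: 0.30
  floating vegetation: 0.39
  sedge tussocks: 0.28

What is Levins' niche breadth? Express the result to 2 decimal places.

3.11

Σpᵢ² = 0.03² + 0.30² + 0.39² + 0.28² = 0.0009 + 0.0900 + 0.1521 + 0.0784 = 0.3214
B = 1 / 0.3214 = 3.1114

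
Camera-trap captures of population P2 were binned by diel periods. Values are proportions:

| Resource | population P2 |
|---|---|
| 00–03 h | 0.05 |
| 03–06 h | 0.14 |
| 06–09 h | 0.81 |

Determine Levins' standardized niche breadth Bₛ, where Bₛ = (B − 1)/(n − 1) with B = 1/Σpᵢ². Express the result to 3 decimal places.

0.237

Σpᵢ² = 0.05² + 0.14² + 0.81² = 0.0025 + 0.0196 + 0.6561 = 0.6782
B = 1 / 0.6782 = 1.47449
Bₛ = (B − 1)/(n − 1) = (1.47449 − 1)/(3 − 1) = 0.47449/2 = 0.23725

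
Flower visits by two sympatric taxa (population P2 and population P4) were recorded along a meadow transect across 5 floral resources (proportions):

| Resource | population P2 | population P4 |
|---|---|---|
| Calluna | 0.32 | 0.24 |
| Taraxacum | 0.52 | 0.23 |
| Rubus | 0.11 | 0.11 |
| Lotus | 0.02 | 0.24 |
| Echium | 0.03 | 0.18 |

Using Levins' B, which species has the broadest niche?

Σp_P2ᵢ² = 0.32² + 0.52² + 0.11² + 0.02² + 0.03² = 0.1024 + 0.2704 + 0.0121 + 0.0004 + 0.0009 = 0.3862
B_P2 = 1 / 0.3862 = 2.5893
Σp_P4ᵢ² = 0.24² + 0.23² + 0.11² + 0.24² + 0.18² = 0.0576 + 0.0529 + 0.0121 + 0.0576 + 0.0324 = 0.2126
B_P4 = 1 / 0.2126 = 4.7037
Highest B → broadest niche (most generalist): population P4 (B = 4.70).

population P4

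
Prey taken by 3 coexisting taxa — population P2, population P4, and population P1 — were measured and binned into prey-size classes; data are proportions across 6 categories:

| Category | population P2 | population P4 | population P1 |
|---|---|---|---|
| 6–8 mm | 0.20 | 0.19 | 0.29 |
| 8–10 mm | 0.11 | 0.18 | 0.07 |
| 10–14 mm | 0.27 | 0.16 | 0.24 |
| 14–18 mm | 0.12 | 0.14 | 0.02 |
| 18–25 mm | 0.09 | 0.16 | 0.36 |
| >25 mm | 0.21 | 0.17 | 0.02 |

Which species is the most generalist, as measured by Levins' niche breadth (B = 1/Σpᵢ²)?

Σp_P2ᵢ² = 0.20² + 0.11² + 0.27² + 0.12² + 0.09² + 0.21² = 0.0400 + 0.0121 + 0.0729 + 0.0144 + 0.0081 + 0.0441 = 0.1916
B_P2 = 1 / 0.1916 = 5.2192
Σp_P4ᵢ² = 0.19² + 0.18² + 0.16² + 0.14² + 0.16² + 0.17² = 0.0361 + 0.0324 + 0.0256 + 0.0196 + 0.0256 + 0.0289 = 0.1682
B_P4 = 1 / 0.1682 = 5.9453
Σp_P1ᵢ² = 0.29² + 0.07² + 0.24² + 0.02² + 0.36² + 0.02² = 0.0841 + 0.0049 + 0.0576 + 0.0004 + 0.1296 + 0.0004 = 0.2770
B_P1 = 1 / 0.2770 = 3.6101
Highest B → broadest niche (most generalist): population P4 (B = 5.95).

population P4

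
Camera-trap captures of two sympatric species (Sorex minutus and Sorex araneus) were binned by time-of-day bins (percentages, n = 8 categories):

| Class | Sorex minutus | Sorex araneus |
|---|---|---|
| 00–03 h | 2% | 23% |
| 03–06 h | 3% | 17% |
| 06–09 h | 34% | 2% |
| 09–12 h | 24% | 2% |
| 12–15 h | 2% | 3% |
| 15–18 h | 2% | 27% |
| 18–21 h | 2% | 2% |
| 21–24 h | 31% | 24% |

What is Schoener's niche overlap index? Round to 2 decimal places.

0.39

Convert percentages to proportions (divide by 100).
Σ|p₁ᵢ − p₂ᵢ| = 0.21 + 0.14 + 0.32 + 0.22 + 0.01 + 0.25 + 0.00 + 0.07 = 1.22
D = 1 − ½ × 1.22 = 1 − 0.610 = 0.3900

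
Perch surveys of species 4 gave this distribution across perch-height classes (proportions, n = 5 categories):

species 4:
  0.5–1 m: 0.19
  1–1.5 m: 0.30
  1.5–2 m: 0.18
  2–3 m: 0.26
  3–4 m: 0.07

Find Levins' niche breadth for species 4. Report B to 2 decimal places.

Σpᵢ² = 0.19² + 0.30² + 0.18² + 0.26² + 0.07² = 0.0361 + 0.0900 + 0.0324 + 0.0676 + 0.0049 = 0.2310
B = 1 / 0.2310 = 4.3290

4.33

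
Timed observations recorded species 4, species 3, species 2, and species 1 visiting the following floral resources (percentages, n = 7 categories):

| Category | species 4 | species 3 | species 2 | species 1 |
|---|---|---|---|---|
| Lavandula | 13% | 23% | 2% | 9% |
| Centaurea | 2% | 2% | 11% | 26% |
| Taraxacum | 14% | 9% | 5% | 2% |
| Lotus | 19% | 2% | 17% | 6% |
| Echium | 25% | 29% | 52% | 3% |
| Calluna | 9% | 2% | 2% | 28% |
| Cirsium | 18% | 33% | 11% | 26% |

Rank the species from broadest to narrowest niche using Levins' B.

Convert percentages to proportions (divide by 100).
Σp_4ᵢ² = 0.13² + 0.02² + 0.14² + 0.19² + 0.25² + 0.09² + 0.18² = 0.0169 + 0.0004 + 0.0196 + 0.0361 + 0.0625 + 0.0081 + 0.0324 = 0.1760
B_4 = 1 / 0.1760 = 5.6818
Σp_3ᵢ² = 0.23² + 0.02² + 0.09² + 0.02² + 0.29² + 0.02² + 0.33² = 0.0529 + 0.0004 + 0.0081 + 0.0004 + 0.0841 + 0.0004 + 0.1089 = 0.2552
B_3 = 1 / 0.2552 = 3.9185
Σp_2ᵢ² = 0.02² + 0.11² + 0.05² + 0.17² + 0.52² + 0.02² + 0.11² = 0.0004 + 0.0121 + 0.0025 + 0.0289 + 0.2704 + 0.0004 + 0.0121 = 0.3268
B_2 = 1 / 0.3268 = 3.0600
Σp_1ᵢ² = 0.09² + 0.26² + 0.02² + 0.06² + 0.03² + 0.28² + 0.26² = 0.0081 + 0.0676 + 0.0004 + 0.0036 + 0.0009 + 0.0784 + 0.0676 = 0.2266
B_1 = 1 / 0.2266 = 4.4131
Ranking by B (broadest → narrowest): species 4 (5.68) > species 1 (4.41) > species 3 (3.92) > species 2 (3.06)

species 4 > species 1 > species 3 > species 2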